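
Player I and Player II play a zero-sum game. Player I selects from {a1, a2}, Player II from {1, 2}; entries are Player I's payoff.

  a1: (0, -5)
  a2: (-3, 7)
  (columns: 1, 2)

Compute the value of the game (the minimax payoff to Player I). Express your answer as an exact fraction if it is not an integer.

Row minima: a1 → -5, a2 → -3; maximin = -3.
Column maxima: 1 → 0, 2 → 7; minimax = 0.
-3 ≠ 0, so there is no saddle point; optimal play is mixed.
Let Player I play a1 with probability p. Expected payoff against 1: 0p + (-3)(1−p) = 3p − 3; against 2: (-5)p + 7(1−p) = −12p + 7.
Setting these equal: 3p − 3 = −12p + 7 ⇒ 15p = 10 ⇒ p = 2/3, and the value is (3)·(2/3) − 3 = -1.
For Player II: with q = P(1), equating a1's and a2's payoffs gives 5q − 5 = −10q + 7 ⇒ q = 4/5.

-1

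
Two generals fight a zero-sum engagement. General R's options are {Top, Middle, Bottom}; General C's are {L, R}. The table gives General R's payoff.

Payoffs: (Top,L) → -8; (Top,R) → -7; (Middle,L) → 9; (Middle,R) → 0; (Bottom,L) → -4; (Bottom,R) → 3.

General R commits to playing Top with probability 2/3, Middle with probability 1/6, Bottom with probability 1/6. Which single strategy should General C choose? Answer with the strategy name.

L

If General C plays L, General R's expected payoff is (2/3)·(-8) + (1/6)·9 + (1/6)·(-4) = -9/2.
If General C plays R, General R's expected payoff is (2/3)·(-7) + (1/6)·0 + (1/6)·3 = -25/6.
General C minimizes General R's payoff; the smallest is -9/2, so the best response is L.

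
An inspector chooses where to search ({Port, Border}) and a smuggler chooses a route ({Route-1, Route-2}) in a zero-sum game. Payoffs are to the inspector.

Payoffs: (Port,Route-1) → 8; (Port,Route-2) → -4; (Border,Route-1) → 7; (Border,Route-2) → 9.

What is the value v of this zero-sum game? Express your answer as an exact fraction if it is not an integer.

Row minima: Port → -4, Border → 7; maximin = 7.
Column maxima: Route-1 → 8, Route-2 → 9; minimax = 8.
7 ≠ 8, so there is no saddle point; optimal play is mixed.
Let the inspector play Port with probability p. Expected payoff against Route-1: 8p + 7(1−p) = p + 7; against Route-2: (-4)p + 9(1−p) = −13p + 9.
Setting these equal: p + 7 = −13p + 9 ⇒ 14p = 2 ⇒ p = 1/7, and the value is (1)·(1/7) + 7 = 50/7.
For the smuggler: with q = P(Route-1), equating Port's and Border's payoffs gives 12q − 4 = −2q + 9 ⇒ q = 13/14.

50/7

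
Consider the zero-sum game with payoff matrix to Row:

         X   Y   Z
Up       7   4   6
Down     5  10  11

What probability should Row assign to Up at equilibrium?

Row minima: Up → 4, Down → 5; maximin = 5.
Column maxima: X → 7, Y → 10, Z → 11; minimax = 7.
5 ≠ 7, so there is no saddle point; optimal play is mixed.
Z is strictly dominated by Y (it gives Row strictly more in every row), so Column never plays it.
On the remaining 2×2 (Up, Down vs X, Y):
Let Row play Up with probability p. Expected payoff against X: 7p + 5(1−p) = 2p + 5; against Y: 4p + 10(1−p) = −6p + 10.
Setting these equal: 2p + 5 = −6p + 10 ⇒ 8p = 5 ⇒ p = 5/8, and the value is (2)·(5/8) + 5 = 25/4.
For Column: with q = P(X), equating Up's and Down's payoffs gives 3q + 4 = −5q + 10 ⇒ q = 3/4.

5/8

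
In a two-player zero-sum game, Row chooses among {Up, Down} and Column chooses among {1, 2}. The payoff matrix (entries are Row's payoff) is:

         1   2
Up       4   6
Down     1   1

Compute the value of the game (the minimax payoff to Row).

Row minima: Up → 4, Down → 1; maximin = 4.
Column maxima: 1 → 4, 2 → 6; minimax = 4.
Since maximin = minimax = 4, there is a saddle point and the value is 4.

4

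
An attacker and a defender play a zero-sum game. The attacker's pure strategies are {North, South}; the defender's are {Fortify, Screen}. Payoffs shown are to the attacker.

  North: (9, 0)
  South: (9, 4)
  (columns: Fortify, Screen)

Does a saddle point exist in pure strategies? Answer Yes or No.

Row minima: North → 0, South → 4; maximin = 4.
Column maxima: Fortify → 9, Screen → 4; minimax = 4.
maximin = minimax = 4, so a saddle point exists.

Yes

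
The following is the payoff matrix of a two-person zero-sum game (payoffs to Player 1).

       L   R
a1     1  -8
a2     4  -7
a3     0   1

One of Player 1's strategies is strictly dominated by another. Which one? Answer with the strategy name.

a2 gives a strictly higher payoff than a1 against every column: 4 > 1, -7 > -8.
So a1 is strictly dominated and Player 1 never plays it.

a1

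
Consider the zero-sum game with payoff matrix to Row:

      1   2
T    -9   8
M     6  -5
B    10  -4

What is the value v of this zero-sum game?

Row minima: T → -9, M → -5, B → -4; maximin = -4.
Column maxima: 1 → 10, 2 → 8; minimax = 8.
-4 ≠ 8, so there is no saddle point; optimal play is mixed.
M is strictly dominated by B, so Row never plays it.
On the remaining 2×2 (T, B vs 1, 2):
Let Row play T with probability p. Expected payoff against 1: (-9)p + 10(1−p) = −19p + 10; against 2: 8p + (-4)(1−p) = 12p − 4.
Setting these equal: −19p + 10 = 12p − 4 ⇒ −31p = -14 ⇒ p = 14/31, and the value is (-19)·(14/31) + 10 = 44/31.
For Column: with q = P(1), equating T's and B's payoffs gives −17q + 8 = 14q − 4 ⇒ q = 12/31.

44/31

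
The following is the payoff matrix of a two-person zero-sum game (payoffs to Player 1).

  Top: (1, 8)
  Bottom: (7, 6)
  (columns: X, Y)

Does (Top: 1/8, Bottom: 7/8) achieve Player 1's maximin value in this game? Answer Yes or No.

Against X this mix gives (1/8)·1 + (7/8)·7 = 25/4.
Against Y this mix gives (1/8)·8 + (7/8)·6 = 25/4.
All of Player 2's active replies (X, Y) yield 25/4, and no column does worse for Player 1. The mix makes Player 2 indifferent and guarantees 25/4, so it is optimal.

Yes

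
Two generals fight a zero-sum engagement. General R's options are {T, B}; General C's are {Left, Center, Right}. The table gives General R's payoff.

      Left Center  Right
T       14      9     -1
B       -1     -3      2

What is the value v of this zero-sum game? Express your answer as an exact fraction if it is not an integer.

1

Row minima: T → -1, B → -3; maximin = -1.
Column maxima: Left → 14, Center → 9, Right → 2; minimax = 2.
-1 ≠ 2, so there is no saddle point; optimal play is mixed.
Left is strictly dominated by Center (it gives General R strictly more in every row), so General C never plays it.
On the remaining 2×2 (T, B vs Center, Right):
Let General R play T with probability p. Expected payoff against Center: 9p + (-3)(1−p) = 12p − 3; against Right: (-1)p + 2(1−p) = −3p + 2.
Setting these equal: 12p − 3 = −3p + 2 ⇒ 15p = 5 ⇒ p = 1/3, and the value is (12)·(1/3) − 3 = 1.
For General C: with q = P(Center), equating T's and B's payoffs gives 10q − 1 = −5q + 2 ⇒ q = 1/5.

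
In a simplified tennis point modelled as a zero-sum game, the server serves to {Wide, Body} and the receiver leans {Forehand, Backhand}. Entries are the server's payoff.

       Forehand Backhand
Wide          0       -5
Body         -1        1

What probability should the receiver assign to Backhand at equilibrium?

Row minima: Wide → -5, Body → -1; maximin = -1.
Column maxima: Forehand → 0, Backhand → 1; minimax = 0.
-1 ≠ 0, so there is no saddle point; optimal play is mixed.
Let the server play Wide with probability p. Expected payoff against Forehand: 0p + (-1)(1−p) = p − 1; against Backhand: (-5)p + 1(1−p) = −6p + 1.
Setting these equal: p − 1 = −6p + 1 ⇒ 7p = 2 ⇒ p = 2/7, and the value is (1)·(2/7) − 1 = -5/7.
For the receiver: with q = P(Forehand), equating Wide's and Body's payoffs gives 5q − 5 = −2q + 1 ⇒ q = 6/7.

1/7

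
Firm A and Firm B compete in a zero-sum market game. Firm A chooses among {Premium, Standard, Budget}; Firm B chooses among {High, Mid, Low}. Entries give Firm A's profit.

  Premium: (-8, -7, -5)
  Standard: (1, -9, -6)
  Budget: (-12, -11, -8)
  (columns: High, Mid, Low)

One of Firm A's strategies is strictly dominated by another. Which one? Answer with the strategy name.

Premium gives a strictly higher payoff than Budget against every column: -8 > -12, -7 > -11, -5 > -8.
So Budget is strictly dominated and Firm A never plays it.

Budget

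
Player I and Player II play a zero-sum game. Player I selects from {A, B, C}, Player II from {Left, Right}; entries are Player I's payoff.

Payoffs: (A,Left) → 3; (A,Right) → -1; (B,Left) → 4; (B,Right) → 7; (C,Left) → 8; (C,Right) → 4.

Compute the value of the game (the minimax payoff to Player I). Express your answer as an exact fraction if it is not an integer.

40/7

Row minima: A → -1, B → 4, C → 4; maximin = 4.
Column maxima: Left → 8, Right → 7; minimax = 7.
4 ≠ 7, so there is no saddle point; optimal play is mixed.
A is strictly dominated by B, so Player I never plays it.
On the remaining 2×2 (B, C vs Left, Right):
Let Player I play B with probability p. Expected payoff against Left: 4p + 8(1−p) = −4p + 8; against Right: 7p + 4(1−p) = 3p + 4.
Setting these equal: −4p + 8 = 3p + 4 ⇒ −7p = -4 ⇒ p = 4/7, and the value is (-4)·(4/7) + 8 = 40/7.
For Player II: with q = P(Left), equating B's and C's payoffs gives −3q + 7 = 4q + 4 ⇒ q = 3/7.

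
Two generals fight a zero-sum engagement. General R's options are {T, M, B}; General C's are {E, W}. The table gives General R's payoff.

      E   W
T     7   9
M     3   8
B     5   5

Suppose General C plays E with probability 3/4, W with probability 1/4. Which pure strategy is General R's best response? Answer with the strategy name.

Expected payoff of T: (3/4)·7 + (1/4)·9 = 15/2.
Expected payoff of M: (3/4)·3 + (1/4)·8 = 17/4.
Expected payoff of B: (3/4)·5 + (1/4)·5 = 5.
The largest is 15/2, so General R's best response is T.

T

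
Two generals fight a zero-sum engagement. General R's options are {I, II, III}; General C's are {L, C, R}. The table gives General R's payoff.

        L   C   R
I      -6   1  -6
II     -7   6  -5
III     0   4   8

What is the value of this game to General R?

Row minima: I → -6, II → -7, III → 0; maximin = 0.
Column maxima: L → 0, C → 6, R → 8; minimax = 0.
Since maximin = minimax = 0, there is a saddle point and the value is 0.

0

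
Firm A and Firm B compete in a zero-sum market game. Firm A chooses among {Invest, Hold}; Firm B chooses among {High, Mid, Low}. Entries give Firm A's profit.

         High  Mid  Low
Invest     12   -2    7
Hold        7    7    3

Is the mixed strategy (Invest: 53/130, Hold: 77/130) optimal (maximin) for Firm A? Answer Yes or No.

Against High this mix gives (53/130)·12 + (77/130)·7 = 235/26.
Against Mid this mix gives (53/130)·(-2) + (77/130)·7 = 433/130.
Against Low this mix gives (53/130)·7 + (77/130)·3 = 301/65.
Firm B will play Mid, holding Firm A to 433/130. Shifting weight toward the row that does better against Mid would raise this floor (the equalizing mix achieves 55/13 against both Mid and Low), so the proposed strategy is not optimal.

No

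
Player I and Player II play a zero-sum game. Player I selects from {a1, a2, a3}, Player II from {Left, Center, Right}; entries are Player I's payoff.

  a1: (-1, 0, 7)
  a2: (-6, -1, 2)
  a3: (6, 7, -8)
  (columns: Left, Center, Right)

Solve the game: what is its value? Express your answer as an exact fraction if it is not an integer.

Row minima: a1 → -1, a2 → -6, a3 → -8; maximin = -1.
Column maxima: Left → 6, Center → 7, Right → 7; minimax = 6.
-1 ≠ 6, so there is no saddle point; optimal play is mixed.
a2 is strictly dominated by a1, so Player I never plays it.
Center is strictly dominated by Left (it gives Player I strictly more in every row), so Player II never plays it.
On the remaining 2×2 (a1, a3 vs Left, Right):
Let Player I play a1 with probability p. Expected payoff against Left: (-1)p + 6(1−p) = −7p + 6; against Right: 7p + (-8)(1−p) = 15p − 8.
Setting these equal: −7p + 6 = 15p − 8 ⇒ −22p = -14 ⇒ p = 7/11, and the value is (-7)·(7/11) + 6 = 17/11.
For Player II: with q = P(Left), equating a1's and a3's payoffs gives −8q + 7 = 14q − 8 ⇒ q = 15/22.

17/11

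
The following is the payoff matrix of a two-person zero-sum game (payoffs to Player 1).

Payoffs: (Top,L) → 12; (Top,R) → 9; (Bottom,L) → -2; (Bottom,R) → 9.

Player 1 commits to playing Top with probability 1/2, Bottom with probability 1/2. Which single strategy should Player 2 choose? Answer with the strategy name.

L

If Player 2 plays L, Player 1's expected payoff is (1/2)·12 + (1/2)·(-2) = 5.
If Player 2 plays R, Player 1's expected payoff is (1/2)·9 + (1/2)·9 = 9.
Player 2 minimizes Player 1's payoff; the smallest is 5, so the best response is L.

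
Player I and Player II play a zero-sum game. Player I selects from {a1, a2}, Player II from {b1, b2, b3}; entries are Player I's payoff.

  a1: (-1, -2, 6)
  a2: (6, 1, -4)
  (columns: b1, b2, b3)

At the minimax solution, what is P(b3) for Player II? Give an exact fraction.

3/13

Row minima: a1 → -2, a2 → -4; maximin = -2.
Column maxima: b1 → 6, b2 → 1, b3 → 6; minimax = 1.
-2 ≠ 1, so there is no saddle point; optimal play is mixed.
b1 is strictly dominated by b2 (it gives Player I strictly more in every row), so Player II never plays it.
On the remaining 2×2 (a1, a2 vs b2, b3):
Let Player I play a1 with probability p. Expected payoff against b2: (-2)p + 1(1−p) = −3p + 1; against b3: 6p + (-4)(1−p) = 10p − 4.
Setting these equal: −3p + 1 = 10p − 4 ⇒ −13p = -5 ⇒ p = 5/13, and the value is (-3)·(5/13) + 1 = -2/13.
For Player II: with q = P(b2), equating a1's and a2's payoffs gives −8q + 6 = 5q − 4 ⇒ q = 10/13.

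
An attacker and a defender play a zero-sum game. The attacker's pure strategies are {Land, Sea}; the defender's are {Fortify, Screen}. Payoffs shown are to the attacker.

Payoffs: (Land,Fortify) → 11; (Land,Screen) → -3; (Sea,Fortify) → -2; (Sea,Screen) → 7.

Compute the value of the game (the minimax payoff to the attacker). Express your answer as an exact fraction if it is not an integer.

Row minima: Land → -3, Sea → -2; maximin = -2.
Column maxima: Fortify → 11, Screen → 7; minimax = 7.
-2 ≠ 7, so there is no saddle point; optimal play is mixed.
Let the attacker play Land with probability p. Expected payoff against Fortify: 11p + (-2)(1−p) = 13p − 2; against Screen: (-3)p + 7(1−p) = −10p + 7.
Setting these equal: 13p − 2 = −10p + 7 ⇒ 23p = 9 ⇒ p = 9/23, and the value is (13)·(9/23) − 2 = 71/23.
For the defender: with q = P(Fortify), equating Land's and Sea's payoffs gives 14q − 3 = −9q + 7 ⇒ q = 10/23.

71/23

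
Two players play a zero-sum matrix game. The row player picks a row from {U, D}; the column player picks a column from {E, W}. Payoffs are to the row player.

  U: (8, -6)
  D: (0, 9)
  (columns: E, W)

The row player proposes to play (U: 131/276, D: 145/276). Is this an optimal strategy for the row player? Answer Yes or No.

No

Against E this mix gives (131/276)·8 + (145/276)·0 = 262/69.
Against W this mix gives (131/276)·(-6) + (145/276)·9 = 173/92.
The column player will play W, holding the row player to 173/92. Shifting weight toward the row that does better against W would raise this floor (the equalizing mix achieves 72/23 against both W and E), so the proposed strategy is not optimal.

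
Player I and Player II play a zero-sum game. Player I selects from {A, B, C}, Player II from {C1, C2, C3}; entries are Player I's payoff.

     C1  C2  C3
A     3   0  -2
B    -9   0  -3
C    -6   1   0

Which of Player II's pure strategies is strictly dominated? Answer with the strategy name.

C3 holds Player I's payoff strictly below C2 in every row: -2 < 0, -3 < 0, 0 < 1.
So C2 is strictly dominated for Player II.

C2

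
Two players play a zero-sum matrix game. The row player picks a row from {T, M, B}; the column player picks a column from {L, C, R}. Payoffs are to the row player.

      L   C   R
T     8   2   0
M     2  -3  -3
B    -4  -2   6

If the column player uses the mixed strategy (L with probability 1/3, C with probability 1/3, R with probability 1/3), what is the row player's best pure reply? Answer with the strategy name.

T

Expected payoff of T: (1/3)·8 + (1/3)·2 + (1/3)·0 = 10/3.
Expected payoff of M: (1/3)·2 + (1/3)·(-3) + (1/3)·(-3) = -4/3.
Expected payoff of B: (1/3)·(-4) + (1/3)·(-2) + (1/3)·6 = 0.
The largest is 10/3, so the row player's best response is T.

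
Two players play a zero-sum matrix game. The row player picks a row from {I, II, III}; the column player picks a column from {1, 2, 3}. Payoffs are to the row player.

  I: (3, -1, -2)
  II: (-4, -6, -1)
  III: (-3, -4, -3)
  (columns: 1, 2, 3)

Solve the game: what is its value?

Row minima: I → -2, II → -6, III → -4; maximin = -2.
Column maxima: 1 → 3, 2 → -1, 3 → -1; minimax = -1.
-2 ≠ -1, so there is no saddle point; optimal play is mixed.
III is strictly dominated by I, so the row player never plays it.
1 is strictly dominated by 2 (it gives the row player strictly more in every row), so the column player never plays it.
On the remaining 2×2 (I, II vs 2, 3):
Let the row player play I with probability p. Expected payoff against 2: (-1)p + (-6)(1−p) = 5p − 6; against 3: (-2)p + (-1)(1−p) = −p − 1.
Setting these equal: 5p − 6 = −p − 1 ⇒ 6p = 5 ⇒ p = 5/6, and the value is (5)·(5/6) − 6 = -11/6.
For the column player: with q = P(2), equating I's and II's payoffs gives q − 2 = −5q − 1 ⇒ q = 1/6.

-11/6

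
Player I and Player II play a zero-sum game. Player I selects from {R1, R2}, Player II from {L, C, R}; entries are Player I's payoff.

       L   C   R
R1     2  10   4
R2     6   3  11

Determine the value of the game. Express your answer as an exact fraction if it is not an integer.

54/11

Row minima: R1 → 2, R2 → 3; maximin = 3.
Column maxima: L → 6, C → 10, R → 11; minimax = 6.
3 ≠ 6, so there is no saddle point; optimal play is mixed.
R is strictly dominated by L (it gives Player I strictly more in every row), so Player II never plays it.
On the remaining 2×2 (R1, R2 vs L, C):
Let Player I play R1 with probability p. Expected payoff against L: 2p + 6(1−p) = −4p + 6; against C: 10p + 3(1−p) = 7p + 3.
Setting these equal: −4p + 6 = 7p + 3 ⇒ −11p = -3 ⇒ p = 3/11, and the value is (-4)·(3/11) + 6 = 54/11.
For Player II: with q = P(L), equating R1's and R2's payoffs gives −8q + 10 = 3q + 3 ⇒ q = 7/11.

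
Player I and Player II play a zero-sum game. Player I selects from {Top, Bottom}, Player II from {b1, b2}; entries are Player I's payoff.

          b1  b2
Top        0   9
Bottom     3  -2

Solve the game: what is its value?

27/14

Row minima: Top → 0, Bottom → -2; maximin = 0.
Column maxima: b1 → 3, b2 → 9; minimax = 3.
0 ≠ 3, so there is no saddle point; optimal play is mixed.
Let Player I play Top with probability p. Expected payoff against b1: 0p + 3(1−p) = −3p + 3; against b2: 9p + (-2)(1−p) = 11p − 2.
Setting these equal: −3p + 3 = 11p − 2 ⇒ −14p = -5 ⇒ p = 5/14, and the value is (-3)·(5/14) + 3 = 27/14.
For Player II: with q = P(b1), equating Top's and Bottom's payoffs gives −9q + 9 = 5q − 2 ⇒ q = 11/14.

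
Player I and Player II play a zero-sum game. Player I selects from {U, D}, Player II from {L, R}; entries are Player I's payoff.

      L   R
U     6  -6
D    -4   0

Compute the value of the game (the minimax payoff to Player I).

-3/2

Row minima: U → -6, D → -4; maximin = -4.
Column maxima: L → 6, R → 0; minimax = 0.
-4 ≠ 0, so there is no saddle point; optimal play is mixed.
Let Player I play U with probability p. Expected payoff against L: 6p + (-4)(1−p) = 10p − 4; against R: (-6)p + 0(1−p) = −6p.
Setting these equal: 10p − 4 = −6p ⇒ 16p = 4 ⇒ p = 1/4, and the value is (10)·(1/4) − 4 = -3/2.
For Player II: with q = P(L), equating U's and D's payoffs gives 12q − 6 = −4q ⇒ q = 3/8.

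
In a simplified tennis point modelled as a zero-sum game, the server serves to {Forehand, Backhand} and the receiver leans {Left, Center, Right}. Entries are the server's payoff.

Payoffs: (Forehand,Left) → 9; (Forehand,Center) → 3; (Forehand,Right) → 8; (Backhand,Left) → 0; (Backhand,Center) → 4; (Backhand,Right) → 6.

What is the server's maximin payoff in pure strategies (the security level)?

Row minima: Forehand → 3, Backhand → 0.
The best of these is 3.

3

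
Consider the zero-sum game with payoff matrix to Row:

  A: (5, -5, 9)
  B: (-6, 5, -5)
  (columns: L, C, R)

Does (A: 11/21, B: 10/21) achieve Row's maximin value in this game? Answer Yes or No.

Yes

Against L this mix gives (11/21)·5 + (10/21)·(-6) = -5/21.
Against C this mix gives (11/21)·(-5) + (10/21)·5 = -5/21.
Against R this mix gives (11/21)·9 + (10/21)·(-5) = 7/3.
All of Column's active replies (L, C) yield -5/21, and no column does worse for Row. The mix makes Column indifferent and guarantees -5/21, so it is optimal.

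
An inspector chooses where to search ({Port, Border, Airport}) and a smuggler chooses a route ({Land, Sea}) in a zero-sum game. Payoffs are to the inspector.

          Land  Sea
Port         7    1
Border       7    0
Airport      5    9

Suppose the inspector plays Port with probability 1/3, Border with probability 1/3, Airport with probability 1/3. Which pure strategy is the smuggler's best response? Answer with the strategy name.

Sea

If the smuggler plays Land, the inspector's expected payoff is (1/3)·7 + (1/3)·7 + (1/3)·5 = 19/3.
If the smuggler plays Sea, the inspector's expected payoff is (1/3)·1 + (1/3)·0 + (1/3)·9 = 10/3.
The smuggler minimizes the inspector's payoff; the smallest is 10/3, so the best response is Sea.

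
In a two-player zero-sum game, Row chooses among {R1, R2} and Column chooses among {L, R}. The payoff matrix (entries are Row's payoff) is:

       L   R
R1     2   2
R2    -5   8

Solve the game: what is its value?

Row minima: R1 → 2, R2 → -5; maximin = 2.
Column maxima: L → 2, R → 8; minimax = 2.
Since maximin = minimax = 2, there is a saddle point and the value is 2.

2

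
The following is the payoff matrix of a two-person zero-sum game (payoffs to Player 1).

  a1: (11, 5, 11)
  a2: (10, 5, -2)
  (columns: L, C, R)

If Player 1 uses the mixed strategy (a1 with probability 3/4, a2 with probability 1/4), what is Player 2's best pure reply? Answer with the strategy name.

If Player 2 plays L, Player 1's expected payoff is (3/4)·11 + (1/4)·10 = 43/4.
If Player 2 plays C, Player 1's expected payoff is (3/4)·5 + (1/4)·5 = 5.
If Player 2 plays R, Player 1's expected payoff is (3/4)·11 + (1/4)·(-2) = 31/4.
Player 2 minimizes Player 1's payoff; the smallest is 5, so the best response is C.

C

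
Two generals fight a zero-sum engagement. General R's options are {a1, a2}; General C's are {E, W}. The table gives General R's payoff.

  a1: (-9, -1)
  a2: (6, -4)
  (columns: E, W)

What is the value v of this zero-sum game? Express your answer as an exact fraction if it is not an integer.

Row minima: a1 → -9, a2 → -4; maximin = -4.
Column maxima: E → 6, W → -1; minimax = -1.
-4 ≠ -1, so there is no saddle point; optimal play is mixed.
Let General R play a1 with probability p. Expected payoff against E: (-9)p + 6(1−p) = −15p + 6; against W: (-1)p + (-4)(1−p) = 3p − 4.
Setting these equal: −15p + 6 = 3p − 4 ⇒ −18p = -10 ⇒ p = 5/9, and the value is (-15)·(5/9) + 6 = -7/3.
For General C: with q = P(E), equating a1's and a2's payoffs gives −8q − 1 = 10q − 4 ⇒ q = 1/6.

-7/3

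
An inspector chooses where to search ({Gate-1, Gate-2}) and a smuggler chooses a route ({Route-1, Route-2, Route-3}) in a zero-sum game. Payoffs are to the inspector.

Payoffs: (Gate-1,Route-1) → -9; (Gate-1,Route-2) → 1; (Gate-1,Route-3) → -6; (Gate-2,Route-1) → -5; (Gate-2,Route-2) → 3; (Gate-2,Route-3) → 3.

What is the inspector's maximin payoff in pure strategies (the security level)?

Row minima: Gate-1 → -9, Gate-2 → -5.
The best of these is -5.

-5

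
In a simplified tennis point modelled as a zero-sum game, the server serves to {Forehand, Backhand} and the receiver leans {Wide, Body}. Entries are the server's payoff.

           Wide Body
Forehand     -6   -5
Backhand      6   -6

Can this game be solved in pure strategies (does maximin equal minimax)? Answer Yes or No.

No

Row minima: Forehand → -6, Backhand → -6; maximin = -6.
Column maxima: Wide → 6, Body → -5; minimax = -5.
-6 ≠ -5, so no pure-strategy equilibrium exists.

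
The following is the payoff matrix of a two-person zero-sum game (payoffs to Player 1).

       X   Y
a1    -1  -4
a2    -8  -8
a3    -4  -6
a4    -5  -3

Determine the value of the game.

Row minima: a1 → -4, a2 → -8, a3 → -6, a4 → -5; maximin = -4.
Column maxima: X → -1, Y → -3; minimax = -3.
-4 ≠ -3, so there is no saddle point; optimal play is mixed.
a2 is strictly dominated by a1, so Player 1 never plays it.
a3 is strictly dominated by a1, so Player 1 never plays it.
On the remaining 2×2 (a1, a4 vs X, Y):
Let Player 1 play a1 with probability p. Expected payoff against X: (-1)p + (-5)(1−p) = 4p − 5; against Y: (-4)p + (-3)(1−p) = −p − 3.
Setting these equal: 4p − 5 = −p − 3 ⇒ 5p = 2 ⇒ p = 2/5, and the value is (4)·(2/5) − 5 = -17/5.
For Player 2: with q = P(X), equating a1's and a4's payoffs gives 3q − 4 = −2q − 3 ⇒ q = 1/5.

-17/5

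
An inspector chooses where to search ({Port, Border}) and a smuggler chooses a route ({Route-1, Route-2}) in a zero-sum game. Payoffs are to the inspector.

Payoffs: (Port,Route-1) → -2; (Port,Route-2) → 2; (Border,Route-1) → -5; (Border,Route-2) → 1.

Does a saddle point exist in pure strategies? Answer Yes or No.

Yes

Row minima: Port → -2, Border → -5; maximin = -2.
Column maxima: Route-1 → -2, Route-2 → 2; minimax = -2.
maximin = minimax = -2, so a saddle point exists.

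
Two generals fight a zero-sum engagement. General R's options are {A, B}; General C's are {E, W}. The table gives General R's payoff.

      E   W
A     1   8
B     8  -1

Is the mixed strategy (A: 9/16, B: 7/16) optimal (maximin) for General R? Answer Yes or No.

Yes

Against E this mix gives (9/16)·1 + (7/16)·8 = 65/16.
Against W this mix gives (9/16)·8 + (7/16)·(-1) = 65/16.
All of General C's active replies (E, W) yield 65/16, and no column does worse for General R. The mix makes General C indifferent and guarantees 65/16, so it is optimal.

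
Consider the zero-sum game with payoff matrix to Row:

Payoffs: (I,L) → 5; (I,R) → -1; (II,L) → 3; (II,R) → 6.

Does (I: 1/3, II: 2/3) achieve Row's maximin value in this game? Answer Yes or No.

Yes

Against L this mix gives (1/3)·5 + (2/3)·3 = 11/3.
Against R this mix gives (1/3)·(-1) + (2/3)·6 = 11/3.
All of Column's active replies (L, R) yield 11/3, and no column does worse for Row. The mix makes Column indifferent and guarantees 11/3, so it is optimal.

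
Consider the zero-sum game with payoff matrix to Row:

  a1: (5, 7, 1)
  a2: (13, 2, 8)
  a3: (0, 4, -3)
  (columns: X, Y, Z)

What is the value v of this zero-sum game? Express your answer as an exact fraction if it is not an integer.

Row minima: a1 → 1, a2 → 2, a3 → -3; maximin = 2.
Column maxima: X → 13, Y → 7, Z → 8; minimax = 7.
2 ≠ 7, so there is no saddle point; optimal play is mixed.
a3 is strictly dominated by a1, so Row never plays it.
X is strictly dominated by Z (it gives Row strictly more in every row), so Column never plays it.
On the remaining 2×2 (a1, a2 vs Y, Z):
Let Row play a1 with probability p. Expected payoff against Y: 7p + 2(1−p) = 5p + 2; against Z: 1p + 8(1−p) = −7p + 8.
Setting these equal: 5p + 2 = −7p + 8 ⇒ 12p = 6 ⇒ p = 1/2, and the value is (5)·(1/2) + 2 = 9/2.
For Column: with q = P(Y), equating a1's and a2's payoffs gives 6q + 1 = −6q + 8 ⇒ q = 7/12.

9/2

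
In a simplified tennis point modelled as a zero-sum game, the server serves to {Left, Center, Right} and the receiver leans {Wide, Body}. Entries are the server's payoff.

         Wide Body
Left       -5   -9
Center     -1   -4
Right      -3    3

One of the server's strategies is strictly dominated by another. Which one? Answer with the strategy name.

Center gives a strictly higher payoff than Left against every column: -1 > -5, -4 > -9.
So Left is strictly dominated and the server never plays it.

Left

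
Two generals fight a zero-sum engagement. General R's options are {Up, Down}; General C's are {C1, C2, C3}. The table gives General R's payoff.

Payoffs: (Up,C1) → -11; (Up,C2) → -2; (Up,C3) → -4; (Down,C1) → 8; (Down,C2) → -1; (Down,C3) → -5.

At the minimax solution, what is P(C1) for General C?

1/20

Row minima: Up → -11, Down → -5; maximin = -5.
Column maxima: C1 → 8, C2 → -1, C3 → -4; minimax = -4.
-5 ≠ -4, so there is no saddle point; optimal play is mixed.
C2 is strictly dominated by C3 (it gives General R strictly more in every row), so General C never plays it.
On the remaining 2×2 (Up, Down vs C1, C3):
Let General R play Up with probability p. Expected payoff against C1: (-11)p + 8(1−p) = −19p + 8; against C3: (-4)p + (-5)(1−p) = p − 5.
Setting these equal: −19p + 8 = p − 5 ⇒ −20p = -13 ⇒ p = 13/20, and the value is (-19)·(13/20) + 8 = -87/20.
For General C: with q = P(C1), equating Up's and Down's payoffs gives −7q − 4 = 13q − 5 ⇒ q = 1/20.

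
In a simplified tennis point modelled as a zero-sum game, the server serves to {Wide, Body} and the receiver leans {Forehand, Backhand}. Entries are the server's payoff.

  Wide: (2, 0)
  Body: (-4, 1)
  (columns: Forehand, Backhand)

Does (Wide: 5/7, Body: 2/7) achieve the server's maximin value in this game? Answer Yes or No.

Yes

Against Forehand this mix gives (5/7)·2 + (2/7)·(-4) = 2/7.
Against Backhand this mix gives (5/7)·0 + (2/7)·1 = 2/7.
All of the receiver's active replies (Forehand, Backhand) yield 2/7, and no column does worse for the server. The mix makes the receiver indifferent and guarantees 2/7, so it is optimal.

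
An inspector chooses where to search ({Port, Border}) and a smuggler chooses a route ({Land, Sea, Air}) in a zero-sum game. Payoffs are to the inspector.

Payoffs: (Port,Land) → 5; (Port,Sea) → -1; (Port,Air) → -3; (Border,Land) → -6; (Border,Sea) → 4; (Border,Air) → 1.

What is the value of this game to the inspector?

-13/15

Row minima: Port → -3, Border → -6; maximin = -3.
Column maxima: Land → 5, Sea → 4, Air → 1; minimax = 1.
-3 ≠ 1, so there is no saddle point; optimal play is mixed.
Sea is strictly dominated by Air (it gives the inspector strictly more in every row), so the smuggler never plays it.
On the remaining 2×2 (Port, Border vs Land, Air):
Let the inspector play Port with probability p. Expected payoff against Land: 5p + (-6)(1−p) = 11p − 6; against Air: (-3)p + 1(1−p) = −4p + 1.
Setting these equal: 11p − 6 = −4p + 1 ⇒ 15p = 7 ⇒ p = 7/15, and the value is (11)·(7/15) − 6 = -13/15.
For the smuggler: with q = P(Land), equating Port's and Border's payoffs gives 8q − 3 = −7q + 1 ⇒ q = 4/15.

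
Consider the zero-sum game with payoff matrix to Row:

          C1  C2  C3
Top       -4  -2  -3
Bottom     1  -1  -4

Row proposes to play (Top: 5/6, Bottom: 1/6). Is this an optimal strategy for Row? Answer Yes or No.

Yes

Against C1 this mix gives (5/6)·(-4) + (1/6)·1 = -19/6.
Against C2 this mix gives (5/6)·(-2) + (1/6)·(-1) = -11/6.
Against C3 this mix gives (5/6)·(-3) + (1/6)·(-4) = -19/6.
All of Column's active replies (C1, C3) yield -19/6, and no column does worse for Row. The mix makes Column indifferent and guarantees -19/6, so it is optimal.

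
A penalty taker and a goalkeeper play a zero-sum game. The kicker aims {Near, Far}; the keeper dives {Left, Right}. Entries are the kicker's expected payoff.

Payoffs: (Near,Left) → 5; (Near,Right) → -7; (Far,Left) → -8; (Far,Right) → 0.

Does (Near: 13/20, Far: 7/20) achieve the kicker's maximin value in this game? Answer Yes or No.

Against Left this mix gives (13/20)·5 + (7/20)·(-8) = 9/20.
Against Right this mix gives (13/20)·(-7) + (7/20)·0 = -91/20.
The keeper will play Right, holding the kicker to -91/20. Shifting weight toward the row that does better against Right would raise this floor (the equalizing mix achieves -14/5 against both Right and Left), so the proposed strategy is not optimal.

No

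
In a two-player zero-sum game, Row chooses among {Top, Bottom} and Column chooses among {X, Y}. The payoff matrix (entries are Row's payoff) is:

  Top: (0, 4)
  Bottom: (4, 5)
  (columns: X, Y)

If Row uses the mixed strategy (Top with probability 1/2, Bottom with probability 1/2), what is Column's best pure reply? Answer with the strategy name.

X

If Column plays X, Row's expected payoff is (1/2)·0 + (1/2)·4 = 2.
If Column plays Y, Row's expected payoff is (1/2)·4 + (1/2)·5 = 9/2.
Column minimizes Row's payoff; the smallest is 2, so the best response is X.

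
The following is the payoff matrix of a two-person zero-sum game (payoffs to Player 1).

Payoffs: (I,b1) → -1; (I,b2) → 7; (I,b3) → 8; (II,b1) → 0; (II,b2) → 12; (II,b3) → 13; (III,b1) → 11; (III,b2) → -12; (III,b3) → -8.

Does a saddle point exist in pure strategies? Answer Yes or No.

No

Row minima: I → -1, II → 0, III → -12; maximin = 0.
Column maxima: b1 → 11, b2 → 12, b3 → 13; minimax = 11.
0 ≠ 11, so no pure-strategy equilibrium exists.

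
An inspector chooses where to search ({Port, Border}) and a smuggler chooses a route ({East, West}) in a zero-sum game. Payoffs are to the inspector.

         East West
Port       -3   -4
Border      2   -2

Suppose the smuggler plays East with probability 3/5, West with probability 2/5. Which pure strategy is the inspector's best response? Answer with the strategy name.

Expected payoff of Port: (3/5)·(-3) + (2/5)·(-4) = -17/5.
Expected payoff of Border: (3/5)·2 + (2/5)·(-2) = 2/5.
The largest is 2/5, so the inspector's best response is Border.

Border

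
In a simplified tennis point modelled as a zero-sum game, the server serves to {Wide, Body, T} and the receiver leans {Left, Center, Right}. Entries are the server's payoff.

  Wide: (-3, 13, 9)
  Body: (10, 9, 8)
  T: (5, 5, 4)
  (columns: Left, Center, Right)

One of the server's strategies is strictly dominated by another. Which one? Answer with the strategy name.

T

Body gives a strictly higher payoff than T against every column: 10 > 5, 9 > 5, 8 > 4.
So T is strictly dominated and the server never plays it.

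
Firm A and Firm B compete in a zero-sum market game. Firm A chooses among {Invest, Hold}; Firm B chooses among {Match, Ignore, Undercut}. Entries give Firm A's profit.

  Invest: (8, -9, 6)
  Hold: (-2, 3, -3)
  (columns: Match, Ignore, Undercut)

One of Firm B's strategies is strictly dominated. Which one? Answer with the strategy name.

Undercut holds Firm A's payoff strictly below Match in every row: 6 < 8, -3 < -2.
So Match is strictly dominated for Firm B.

Match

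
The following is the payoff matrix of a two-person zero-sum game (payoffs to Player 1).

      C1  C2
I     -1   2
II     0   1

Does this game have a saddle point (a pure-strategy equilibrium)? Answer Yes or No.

Yes

Row minima: I → -1, II → 0; maximin = 0.
Column maxima: C1 → 0, C2 → 2; minimax = 0.
maximin = minimax = 0, so a saddle point exists.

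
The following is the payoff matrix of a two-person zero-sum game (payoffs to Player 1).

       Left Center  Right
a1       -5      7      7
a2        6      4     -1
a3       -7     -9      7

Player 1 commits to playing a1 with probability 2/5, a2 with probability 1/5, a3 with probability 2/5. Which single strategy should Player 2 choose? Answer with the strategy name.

Left

If Player 2 plays Left, Player 1's expected payoff is (2/5)·(-5) + (1/5)·6 + (2/5)·(-7) = -18/5.
If Player 2 plays Center, Player 1's expected payoff is (2/5)·7 + (1/5)·4 + (2/5)·(-9) = 0.
If Player 2 plays Right, Player 1's expected payoff is (2/5)·7 + (1/5)·(-1) + (2/5)·7 = 27/5.
Player 2 minimizes Player 1's payoff; the smallest is -18/5, so the best response is Left.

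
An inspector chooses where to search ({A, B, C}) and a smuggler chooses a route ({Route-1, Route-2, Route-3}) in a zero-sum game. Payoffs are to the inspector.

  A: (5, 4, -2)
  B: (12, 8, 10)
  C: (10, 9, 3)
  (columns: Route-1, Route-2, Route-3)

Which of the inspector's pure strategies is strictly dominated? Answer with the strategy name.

A

B gives a strictly higher payoff than A against every column: 12 > 5, 8 > 4, 10 > -2.
So A is strictly dominated and the inspector never plays it.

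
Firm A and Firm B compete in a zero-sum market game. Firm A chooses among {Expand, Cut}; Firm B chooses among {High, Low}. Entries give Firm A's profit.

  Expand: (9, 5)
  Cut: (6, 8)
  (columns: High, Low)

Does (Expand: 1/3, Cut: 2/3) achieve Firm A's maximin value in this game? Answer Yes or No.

Yes

Against High this mix gives (1/3)·9 + (2/3)·6 = 7.
Against Low this mix gives (1/3)·5 + (2/3)·8 = 7.
All of Firm B's active replies (High, Low) yield 7, and no column does worse for Firm A. The mix makes Firm B indifferent and guarantees 7, so it is optimal.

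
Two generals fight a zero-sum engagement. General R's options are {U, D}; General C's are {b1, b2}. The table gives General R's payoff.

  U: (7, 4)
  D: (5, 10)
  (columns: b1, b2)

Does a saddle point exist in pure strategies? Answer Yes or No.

No

Row minima: U → 4, D → 5; maximin = 5.
Column maxima: b1 → 7, b2 → 10; minimax = 7.
5 ≠ 7, so no pure-strategy equilibrium exists.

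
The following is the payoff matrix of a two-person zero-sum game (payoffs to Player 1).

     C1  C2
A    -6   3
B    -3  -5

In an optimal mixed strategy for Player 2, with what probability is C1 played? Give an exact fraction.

8/11

Row minima: A → -6, B → -5; maximin = -5.
Column maxima: C1 → -3, C2 → 3; minimax = -3.
-5 ≠ -3, so there is no saddle point; optimal play is mixed.
Let Player 1 play A with probability p. Expected payoff against C1: (-6)p + (-3)(1−p) = −3p − 3; against C2: 3p + (-5)(1−p) = 8p − 5.
Setting these equal: −3p − 3 = 8p − 5 ⇒ −11p = -2 ⇒ p = 2/11, and the value is (-3)·(2/11) − 3 = -39/11.
For Player 2: with q = P(C1), equating A's and B's payoffs gives −9q + 3 = 2q − 5 ⇒ q = 8/11.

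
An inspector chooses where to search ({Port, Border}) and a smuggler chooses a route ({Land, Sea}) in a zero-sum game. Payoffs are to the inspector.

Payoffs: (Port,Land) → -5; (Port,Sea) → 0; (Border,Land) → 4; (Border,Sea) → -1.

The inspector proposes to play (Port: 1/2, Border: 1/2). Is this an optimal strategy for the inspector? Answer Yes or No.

Against Land this mix gives (1/2)·(-5) + (1/2)·4 = -1/2.
Against Sea this mix gives (1/2)·0 + (1/2)·(-1) = -1/2.
All of the smuggler's active replies (Land, Sea) yield -1/2, and no column does worse for the inspector. The mix makes the smuggler indifferent and guarantees -1/2, so it is optimal.

Yes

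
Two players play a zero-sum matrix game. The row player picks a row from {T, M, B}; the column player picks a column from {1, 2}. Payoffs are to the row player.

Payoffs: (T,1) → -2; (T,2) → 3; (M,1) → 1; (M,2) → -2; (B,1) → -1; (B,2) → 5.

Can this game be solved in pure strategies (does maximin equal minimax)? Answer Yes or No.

No

Row minima: T → -2, M → -2, B → -1; maximin = -1.
Column maxima: 1 → 1, 2 → 5; minimax = 1.
-1 ≠ 1, so no pure-strategy equilibrium exists.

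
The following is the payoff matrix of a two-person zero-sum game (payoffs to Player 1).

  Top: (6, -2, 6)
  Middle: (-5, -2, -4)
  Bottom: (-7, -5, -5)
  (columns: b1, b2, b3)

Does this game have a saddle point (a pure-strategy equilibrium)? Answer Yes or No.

Yes

Row minima: Top → -2, Middle → -5, Bottom → -7; maximin = -2.
Column maxima: b1 → 6, b2 → -2, b3 → 6; minimax = -2.
maximin = minimax = -2, so a saddle point exists.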